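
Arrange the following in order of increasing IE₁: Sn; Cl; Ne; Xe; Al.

Al < Sn < Xe < Cl < Ne

Ne is in period 2, group 18; Al is in period 3, group 13; Cl is in period 3, group 17; Sn is in period 5, group 14; Xe is in period 5, group 18.
IE₁ increases left→right with effective nuclear charge and decreases top→bottom as the valence shell moves farther out.
Neither a single period nor a single group — weigh both effects.
Sn > Al: the two effects oppose for this pair; the across-period effect wins (709 vs 578 kJ/mol).
Xe > Sn: Xe lies to the right of Sn in period 5, so the across-period effect alone puts Xe higher.
Cl > Xe: the two effects oppose for this pair; the down-group effect wins (1251 vs 1170 kJ/mol).
Ne > Cl: both effects reinforce here, so Ne is clearly the higher of the two.
For reference (kJ/mol): Ne 2081, Al 578, Cl 1251, Sn 709, Xe 1170.
So from lowest to highest: Al < Sn < Xe < Cl < Ne.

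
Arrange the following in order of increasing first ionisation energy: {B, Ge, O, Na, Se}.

B is in period 2, group 13; O is in period 2, group 16; Na is in period 3, group 1; Ge is in period 4, group 14; Se is in period 4, group 16.
Across a period the outer electron is held more tightly (higher IE₁); down a group it sits in a higher shell, more shielded, and comes off more easily.
These span different periods and groups, so the two trends combine.
Ge > Na: the two effects oppose for this pair; the across-period effect wins (762 vs 496 kJ/mol).
B > Ge: period and group pull opposite ways; the down-group shift dominates (801 vs 762 kJ/mol).
Se > B: period and group pull opposite ways; the across-period shift dominates (941 vs 801 kJ/mol).
O > Se: they share group 16; the group trend gives O the larger value.
Tabulated first ionization energy (kJ/mol): B 801, O 1314, Na 496, Ge 762, Se 941.
So from lowest to highest: Na < Ge < B < Se < O.

Na < Ge < B < Se < O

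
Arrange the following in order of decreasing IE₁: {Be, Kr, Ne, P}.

Be is in period 2, group 2; Ne is in period 2, group 18; P is in period 3, group 15; Kr is in period 4, group 18.
First ionization energy rises across a period (greater Z_eff holds electrons more tightly) and falls down a group (valence electrons are farther from the nucleus).
These span different periods and groups, so the two trends combine.
P > Be: the two effects oppose for this pair; the across-period effect wins (1012 vs 900 kJ/mol).
Kr > P: period and group pull opposite ways; the across-period shift dominates (1351 vs 1012 kJ/mol).
Ne > Kr: Ne sits above Kr in group 18, so the down-group effect alone puts Ne higher.
Tabulated first ionization energy (kJ/mol): Be 900, Ne 2081, P 1012, Kr 1351.
So from highest to lowest: Ne > Kr > P > Be.

Ne > Kr > P > Be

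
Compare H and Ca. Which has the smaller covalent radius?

H is in period 1, group 1; Ca is in period 4, group 2.
Radius decreases left→right (rising Z_eff, same n) and increases top→bottom (higher n).
Neither a single period nor a single group — weigh both effects.
Ca > H: period and group pull opposite ways; the down-group shift dominates (171 vs 32 pm).
For reference (pm): H 32, Ca 171.
So H has the smaller covalent radius (H < Ca).

H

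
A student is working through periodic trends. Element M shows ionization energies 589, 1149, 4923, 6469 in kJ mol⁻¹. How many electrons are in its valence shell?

2

Look for the largest jump between consecutive ionization energies: IE3/IE2 ≈ 4.3, far larger than any earlier ratio.
That jump marks the point where a core electron is being removed. So the atom has 2 valence electrons.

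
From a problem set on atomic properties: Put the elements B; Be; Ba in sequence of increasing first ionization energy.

Ba < B < Be

First ionization energy rises across a period (greater Z_eff holds electrons more tightly) and falls down a group (valence electrons are farther from the nucleus).
Neither a single period nor a single group — weigh both effects.
B > Ba: both effects reinforce here, so B is clearly the higher of the two.
Be > B: this pair runs against the simple trend — see the exception note.
Note the exception: Be has a higher first ionization energy than B, contrary to the simple trend — removing B's lone 2p electron is easier than breaking Be's filled 2s².
Tabulated first ionization energy (kJ/mol): Be 900, B 801, Ba 503.
So from lowest to highest: Ba < B < Be.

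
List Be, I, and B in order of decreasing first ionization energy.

I > Be > B

Be is in period 2, group 2; B is in period 2, group 13; I is in period 5, group 17.
Removing the outermost electron gets harder across a period and easier down a group.
Here both period and group differ, so the two effects have to be weighed against each other.
Be > B: this pair runs against the simple trend — see the exception note.
I > Be: the two effects oppose for this pair; the across-period effect wins (1008 vs 900 kJ/mol).
Note the exception: Be has a higher first ionization energy than B, contrary to the simple trend — removing B's lone 2p electron is easier than breaking Be's filled 2s².
Tabulated first ionization energy (kJ/mol): Be 900, B 801, I 1008.
So from highest to lowest: I > Be > B.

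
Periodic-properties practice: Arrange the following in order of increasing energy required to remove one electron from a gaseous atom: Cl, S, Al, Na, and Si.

Na is in period 3, group 1; Al is in period 3, group 13; Si is in period 3, group 14; S is in period 3, group 16; Cl is in period 3, group 17.
Across a period the outer electron is held more tightly (higher IE₁); down a group it sits in a higher shell, more shielded, and comes off more easily.
All lie in period 3, so first ionization energy increases left to right.
So from lowest to highest: Na < Al < Si < S < Cl.

Na < Al < Si < S < Cl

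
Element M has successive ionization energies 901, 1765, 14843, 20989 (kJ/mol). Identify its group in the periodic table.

Look for the largest jump between consecutive ionization energies: IE3/IE2 ≈ 8.4, far larger than any earlier ratio.
That jump marks the point where a core electron is being removed. So the atom has 2 valence electrons.
A main-group element with 2 valence electrons is in group 2.

Group 2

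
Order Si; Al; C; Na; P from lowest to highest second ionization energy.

Si < Al < P < C < Na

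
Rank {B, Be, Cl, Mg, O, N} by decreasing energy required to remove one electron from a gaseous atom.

N > O > Cl > Be > B > Mg

Across a period the outer electron is held more tightly (higher IE₁); down a group it sits in a higher shell, more shielded, and comes off more easily.
Here both period and group differ, so the two effects have to be weighed against each other.
B > Mg: relative to Mg, both the across-period and down-group shifts push B's first ionization energy up.
Be > B: this pair runs against the simple trend — see the exception note.
Cl > Be: period and group pull opposite ways; the across-period shift dominates (1251 vs 900 kJ/mol).
O > Cl: the two effects oppose for this pair; the down-group effect wins (1314 vs 1251 kJ/mol).
N > O: this pair runs against the simple trend — see the exception note.
Note the exception: Be has a higher first ionization energy than B, contrary to the simple trend — removing B's lone 2p electron is easier than breaking Be's filled 2s².
Note the exception: N has a higher first ionization energy than O, contrary to the simple trend — pairing an electron in O's 2p⁴ costs repulsion energy, so O ionizes more easily than half-filled N (2p³).
Tabulated first ionization energy (kJ/mol): Be 900, B 801, N 1402, O 1314, Mg 738, Cl 1251.
So from highest to lowest: N > O > Cl > Be > B > Mg.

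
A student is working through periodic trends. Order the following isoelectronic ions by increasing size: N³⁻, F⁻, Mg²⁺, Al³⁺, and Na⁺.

Al³⁺, Mg²⁺, Na⁺, F⁻, N³⁻

All of these have 10 electrons, so size is governed by nuclear charge alone: the more protons, the stronger the pull on the same electron cloud, and the smaller the ion.
Nuclear charges: Al³⁺ (Z=13), Mg²⁺ (Z=12), Na⁺ (Z=11), F⁻ (Z=9), N³⁻ (Z=7).
Smallest to largest: Al³⁺ < Mg²⁺ < Na⁺ < F⁻ < N³⁻.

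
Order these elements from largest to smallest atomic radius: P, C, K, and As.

C is in period 2, group 14; P is in period 3, group 15; K is in period 4, group 1; As is in period 4, group 15.
Across a period the added protons contract the valence shell; down a group each new principal shell makes the atom larger.
Neither a single period nor a single group — weigh both effects.
P > C: the two effects oppose for this pair; the down-group effect wins (111 vs 75 pm).
As > P: they share group 15; the group trend gives As the larger value.
K > As: K lies to the left of As in period 4, so the across-period effect alone puts K larger.
For reference (pm): C 75, P 111, K 196, As 121.
So from largest to smallest: K > As > P > C.

K, As, P, C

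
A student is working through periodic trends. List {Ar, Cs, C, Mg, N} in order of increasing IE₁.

Cs < Mg < C < N < Ar

C is in period 2, group 14; N is in period 2, group 15; Mg is in period 3, group 2; Ar is in period 3, group 18; Cs is in period 6, group 1.
Across a period the outer electron is held more tightly (higher IE₁); down a group it sits in a higher shell, more shielded, and comes off more easily.
Here both period and group differ, so the two effects have to be weighed against each other.
Mg > Cs: relative to Cs, both the across-period and down-group shifts push Mg's first ionization energy up.
C > Mg: both effects reinforce here, so C is clearly the higher of the two.
N > C: N lies to the right of C in period 2, so the across-period effect alone puts N higher.
Ar > N: period and group pull opposite ways; the across-period shift dominates (1521 vs 1402 kJ/mol).
For reference (kJ/mol): C 1086, N 1402, Mg 738, Ar 1521, Cs 376.
So from lowest to highest: Cs < Mg < C < N < Ar.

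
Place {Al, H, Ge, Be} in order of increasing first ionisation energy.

H is in period 1, group 1; Be is in period 2, group 2; Al is in period 3, group 13; Ge is in period 4, group 14.
Across a period the outer electron is held more tightly (higher IE₁); down a group it sits in a higher shell, more shielded, and comes off more easily.
A diagonal step moves right (one effect) and down (the opposite effect) at once.
Ge > Al: the two effects oppose for this pair; the across-period effect wins (762 vs 578 kJ/mol).
Be > Ge: period and group pull opposite ways; the down-group shift dominates (900 vs 762 kJ/mol).
H > Be: period and group pull opposite ways; the down-group shift dominates (1312 vs 900 kJ/mol).
Approximate values (kJ/mol): H 1312, Be 900, Al 578, Ge 762.
So from lowest to highest: Al < Ge < Be < H.

Al < Ge < Be < H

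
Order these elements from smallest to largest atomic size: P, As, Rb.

P, As, Rb

Atomic radius shrinks across a period as nuclear charge pulls the same shell inward, and grows down a group as new shells are added.
Neither a single period nor a single group — weigh both effects.
As > P: they share group 15; the group trend gives As the larger value.
Rb > As: both effects reinforce here, so Rb is clearly the larger of the two.
Tabulated atomic radius (pm): P 111, As 121, Rb 210.
So from smallest to largest: P < As < Rb.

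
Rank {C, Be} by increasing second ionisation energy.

Be < C

Consider each +1 ion: C⁺ still has 3 valence electrons; Be⁺ still has 1 valence electron.
All are still removing valence electrons, so compare the +1 ions as you would atoms: IE_2 generally rises across a period (higher Z_eff) and falls down a group (larger shell), subject to the usual subshell exceptions.
Valence configurations: C⁺ [He]2s²2p¹, Be⁺ [He]2s¹.
The numbers (kJ/mol): C 2353, Be 1757.
So the second ionization energies run Be < C.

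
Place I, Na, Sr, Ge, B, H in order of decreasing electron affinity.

H is in period 1, group 1; B is in period 2, group 13; Na is in period 3, group 1; Ge is in period 4, group 14; Sr is in period 5, group 2; I is in period 5, group 17.
Electron affinity generally becomes more exothermic across a period toward the halogens and less exothermic down a group.
Neither a single period nor a single group — weigh both effects.
B > Sr: relative to Sr, both the across-period and down-group shifts push B's electron affinity up.
Na > B: this pair runs against the simple trend — see the exception note.
H > Na: H sits above Na in group 1, so the down-group effect alone puts H higher.
Ge > H: period and group pull opposite ways; the across-period shift dominates (119 vs 73 kJ/mol).
I > Ge: the two effects oppose for this pair; the across-period effect wins (295 vs 119 kJ/mol).
Note the exception: Na has a higher electron affinity than B, contrary to the simple trend — B's ns²np¹ configuration gives only a small electron affinity — the sparsely filled np subshell binds an added electron weakly.
Tabulated electron affinity (kJ/mol): H 73, B 27, Na 53, Ge 119, Sr 5, I 295.
So from highest to lowest: I > Ge > H > Na > B > Sr.

I, Ge, H, Na, B, Sr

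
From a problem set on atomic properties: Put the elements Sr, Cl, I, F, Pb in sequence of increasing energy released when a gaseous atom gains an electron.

F is in period 2, group 17; Cl is in period 3, group 17; Sr is in period 5, group 2; I is in period 5, group 17; Pb is in period 6, group 14.
EA tends to increase across a period and decrease down a group, though the pattern is less regular than for IE or radius.
These span different periods and groups, so the two trends combine.
Pb > Sr: the two effects oppose for this pair; the across-period effect wins (35 vs 5 kJ/mol).
I > Pb: relative to Pb, both the across-period and down-group shifts push I's electron affinity up.
F > I: they share group 17; the group trend gives F the larger value.
Cl > F: this pair runs against the simple trend — see the exception note.
Note the exception: Cl has a higher electron affinity than F, contrary to the simple trend — F's small 2p subshell makes the incoming electron feel strong e⁻–e⁻ repulsion, so Cl actually releases more energy on gaining an electron.
Approximate values (kJ/mol): F 328, Cl 349, Sr 5, I 295, Pb 35.
So from lowest to highest: Sr < Pb < I < F < Cl.

Sr < Pb < I < F < Cl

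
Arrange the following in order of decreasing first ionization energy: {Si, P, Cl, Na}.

IE₁ increases left→right with effective nuclear charge and decreases top→bottom as the valence shell moves farther out.
All lie in period 3, so first ionization energy increases left to right.
So from highest to lowest: Cl > P > Si > Na.

Cl, P, Si, Na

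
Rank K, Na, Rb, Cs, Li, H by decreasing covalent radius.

Atomic radius shrinks across a period as nuclear charge pulls the same shell inward, and grows down a group as new shells are added.
All are in group 1, so atomic radius increases down the group.
So from largest to smallest: Cs > Rb > K > Na > Li > H.

Cs > Rb > K > Na > Li > H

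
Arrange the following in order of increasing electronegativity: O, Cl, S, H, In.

H is in period 1, group 1; O is in period 2, group 16; S is in period 3, group 16; Cl is in period 3, group 17; In is in period 5, group 13.
Smaller atoms with higher effective nuclear charge are more electronegative.
These span different periods and groups, so the two trends combine.
H > In: the two effects oppose for this pair; the down-group effect wins (2.20 vs 1.78).
S > H: period and group pull opposite ways; the across-period shift dominates (2.58 vs 2.20).
Cl > S: Cl lies to the right of S in period 3, so the across-period effect alone puts Cl higher.
O > Cl: the two effects oppose for this pair; the down-group effect wins (3.44 vs 3.16).
For reference (Pauling): H 2.20, O 3.44, S 2.58, Cl 3.16, In 1.78.
So from lowest to highest: In < H < S < Cl < O.

In, H, S, Cl, O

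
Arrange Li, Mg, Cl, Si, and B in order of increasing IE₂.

After 1 electron has been removed, what remains? Li⁺ is the bare [He] core; Mg⁺ still has 1 valence electron; Cl⁺ still has 6 valence electrons; Si⁺ still has 3 valence electrons; B⁺ still has 2 valence electrons.
Core electrons are held far more tightly than valence electrons, so Li tops the IE_2 order.
Valence configurations: Mg⁺ [Ne]3s¹, Cl⁺ [Ne]3s²3p⁴, Si⁺ [Ne]3s²3p¹, B⁺ [He]2s².
Tabulated IE_2 (kJ/mol): Li 7298, Mg 1451, Cl 2298, Si 1577, B 2427.
Putting it together, IE_2: Mg < Si < Cl < B < Li.

Mg < Si < Cl < B < Li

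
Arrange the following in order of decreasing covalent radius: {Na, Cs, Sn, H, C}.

Cs > Na > Sn > C > H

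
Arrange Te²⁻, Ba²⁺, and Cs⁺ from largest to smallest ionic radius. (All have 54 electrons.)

Te²⁻ > Cs⁺ > Ba²⁺

All of these have 54 electrons, so size is governed by nuclear charge alone: the more protons, the stronger the pull on the same electron cloud, and the smaller the ion.
Nuclear charges: Ba²⁺ (Z=56), Cs⁺ (Z=55), Te²⁻ (Z=52).
Largest to smallest: Te²⁻ > Cs⁺ > Ba²⁺.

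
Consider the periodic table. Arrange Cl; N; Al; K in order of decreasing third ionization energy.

Consider each +2 ion: Cl²⁺ still has 5 valence electrons; N²⁺ still has 3 valence electrons; Al²⁺ still has 1 valence electron; K²⁺ is already 1 electron into the core.
Usually core removal costs more than valence removal, but here the competition is close: a tightly held n=2 valence electron can cost more to remove than an n=3 core electron, so the actual values have to decide it.
Valence configurations: Cl²⁺ [Ne]3s²3p³, N²⁺ [He]2s²2p¹, Al²⁺ [Ne]3s¹.
The numbers (kJ/mol): Cl 3822, N 4578, Al 2745, K 4420.
Overall IE_3 order: Al < Cl < K < N.

N > K > Cl > Al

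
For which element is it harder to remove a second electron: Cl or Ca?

Cl

The second ionization energy removes an electron from the +1 ion. For each element: Cl⁺ still has 6 valence electrons; Ca⁺ still has 1 valence electron.
All are still removing valence electrons, so compare the +1 ions as you would atoms: IE_2 generally rises across a period (higher Z_eff) and falls down a group (larger shell), subject to the usual subshell exceptions.
Valence configurations: Cl⁺ [Ne]3s²3p⁴, Ca⁺ [Ar]4s¹.
Approximate IE_2 values (kJ/mol): Cl 2298, Ca 1145.
Putting it together, IE_2: Ca < Cl.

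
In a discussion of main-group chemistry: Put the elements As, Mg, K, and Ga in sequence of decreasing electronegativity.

As > Ga > Mg > K

Smaller atoms with higher effective nuclear charge are more electronegative.
These span different periods and groups, so the two trends combine.
Mg > K: relative to K, both the across-period and down-group shifts push Mg's electronegativity up.
Ga > Mg: the two effects oppose for this pair; the across-period effect wins (1.81 vs 1.31).
As > Ga: both are in period 4; the period trend gives As the larger value.
Tabulated electronegativity (Pauling): Mg 1.31, K 0.82, Ga 1.81, As 2.18.
So from highest to lowest: As > Ga > Mg > K.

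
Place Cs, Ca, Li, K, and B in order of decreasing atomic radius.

Cs > K > Ca > Li > B

Li is in period 2, group 1; B is in period 2, group 13; K is in period 4, group 1; Ca is in period 4, group 2; Cs is in period 6, group 1.
Moving right in a period, electrons are added to the same shell under a stronger nuclear pull, so atoms get smaller; moving down, a new shell is opened and atoms get larger.
Here both period and group differ, so the two effects have to be weighed against each other.
Li > B: Li lies to the left of B in period 2, so the across-period effect alone puts Li larger.
Ca > Li: period and group pull opposite ways; the down-group shift dominates (171 vs 133 pm).
K > Ca: both are in period 4; the period trend gives K the larger value.
Cs > K: they share group 1; the group trend gives Cs the larger value.
Approximate values (pm): Li 133, B 85, K 196, Ca 171, Cs 232.
So from largest to smallest: Cs > K > Ca > Li > B.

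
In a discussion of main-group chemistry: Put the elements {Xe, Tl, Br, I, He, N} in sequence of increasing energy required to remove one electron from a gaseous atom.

Tl, I, Br, Xe, N, He

He is in period 1, group 18; N is in period 2, group 15; Br is in period 4, group 17; I is in period 5, group 17; Xe is in period 5, group 18; Tl is in period 6, group 13.
Across a period the outer electron is held more tightly (higher IE₁); down a group it sits in a higher shell, more shielded, and comes off more easily.
These span different periods and groups, so the two trends combine.
I > Tl: relative to Tl, both the across-period and down-group shifts push I's first ionization energy up.
Br > I: Br sits above I in group 17, so the down-group effect alone puts Br higher.
Xe > Br: period and group pull opposite ways; the across-period shift dominates (1170 vs 1140 kJ/mol).
N > Xe: the two effects oppose for this pair; the down-group effect wins (1402 vs 1170 kJ/mol).
He > N: both effects reinforce here, so He is clearly the higher of the two.
For reference (kJ/mol): He 2372, N 1402, Br 1140, I 1008, Xe 1170, Tl 589.
So from lowest to highest: Tl < I < Br < Xe < N < He.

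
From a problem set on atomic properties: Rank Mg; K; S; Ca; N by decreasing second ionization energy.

K, N, S, Mg, Ca

The second ionization energy removes an electron from the +1 ion. For each element: Mg⁺ still has 1 valence electron; K⁺ is the bare [Ar] core; S⁺ still has 5 valence electrons; Ca⁺ still has 1 valence electron; N⁺ still has 4 valence electrons.
Core electrons are held far more tightly than valence electrons, so K tops the IE_2 order.
Valence configurations: Mg⁺ [Ne]3s¹, S⁺ [Ne]3s²3p³, Ca⁺ [Ar]4s¹, N⁺ [He]2s²2p².
Tabulated IE_2 (kJ/mol): Mg 1451, K 3052, S 2252, Ca 1145, N 2856.
Hence IE_2: Ca < Mg < S < N < K.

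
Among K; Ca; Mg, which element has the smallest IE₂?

Ca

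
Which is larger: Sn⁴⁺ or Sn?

Sn

Forming Sn⁴⁺ removes 4 electrons from Sn. Fewer electrons for the same nuclear charge means less shielding and a higher Z_eff on the remaining electrons.
A cation is smaller than its parent atom: Sn⁴⁺ < Sn.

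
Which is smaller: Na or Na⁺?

Forming Na⁺ removes 1 electron from Na. Fewer electrons for the same nuclear charge means less shielding and a higher Z_eff on the remaining electrons, and for main-group metals the entire outer shell is lost.
A cation is smaller than its parent atom: Na⁺ < Na.

Na⁺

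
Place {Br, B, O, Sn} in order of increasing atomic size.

O, B, Br, Sn

B is in period 2, group 13; O is in period 2, group 16; Br is in period 4, group 17; Sn is in period 5, group 14.
Across a period the added protons contract the valence shell; down a group each new principal shell makes the atom larger.
Neither a single period nor a single group — weigh both effects.
B > O: both are in period 2; the period trend gives B the larger value.
Br > B: the two effects oppose for this pair; the down-group effect wins (114 vs 85 pm).
Sn > Br: both effects reinforce here, so Sn is clearly the larger of the two.
Approximate values (pm): B 85, O 63, Br 114, Sn 140.
So from smallest to largest: O < B < Br < Sn.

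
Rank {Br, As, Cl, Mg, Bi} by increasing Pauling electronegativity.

Mg < Bi < As < Br < Cl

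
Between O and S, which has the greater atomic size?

S

Radius decreases left→right (rising Z_eff, same n) and increases top→bottom (higher n).
All are in group 16, so atomic radius increases down the group.
So S has the greater atomic size (S > O).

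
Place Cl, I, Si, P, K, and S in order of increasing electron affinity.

K < P < Si < S < I < Cl

Si is in period 3, group 14; P is in period 3, group 15; S is in period 3, group 16; Cl is in period 3, group 17; K is in period 4, group 1; I is in period 5, group 17.
Electron affinity generally becomes more exothermic across a period toward the halogens and less exothermic down a group.
Here both period and group differ, so the two effects have to be weighed against each other.
P > K: relative to K, both the across-period and down-group shifts push P's electron affinity up.
Si > P: this pair runs against the simple trend — see the exception note.
S > Si: both are in period 3; the period trend gives S the larger value.
I > S: period and group pull opposite ways; the across-period shift dominates (295 vs 200 kJ/mol).
Cl > I: Cl sits above I in group 17, so the down-group effect alone puts Cl higher.
Note the exception: Si has a higher electron affinity than P, contrary to the simple trend — adding an electron to P's half-filled 3p³ is unfavourable, so Si (3p²) has the more exothermic EA.
Tabulated electron affinity (kJ/mol): Si 134, P 72, S 200, Cl 349, K 48, I 295.
So from lowest to highest: K < P < Si < S < I < Cl.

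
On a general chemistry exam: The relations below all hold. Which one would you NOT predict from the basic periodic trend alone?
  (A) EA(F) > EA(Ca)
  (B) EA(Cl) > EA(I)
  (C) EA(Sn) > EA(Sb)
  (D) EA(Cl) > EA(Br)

The general trend: electron affinity increases across a period and decreases down a group.
(A) F (period 2, group 17) vs Ca (period 4, group 2): the stated order agrees with the simple trend.
(B) Cl (period 3, group 17) vs I (period 5, group 17): the stated order agrees with the simple trend.
(C) Sn (period 5, group 14) vs Sb (period 5, group 15): the stated order contradicts the simple trend.
(D) Cl (period 3, group 17) vs Br (period 4, group 17): the stated order agrees with the simple trend.
The exception is (C): adding an electron to Sb's half-filled 5p³ is unfavourable, so Sn has the more exothermic EA.

(C)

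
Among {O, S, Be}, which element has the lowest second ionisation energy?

Be

The second ionization energy removes an electron from the +1 ion. For each element: O⁺ still has 5 valence electrons; S⁺ still has 5 valence electrons; Be⁺ still has 1 valence electron.
All are still removing valence electrons, so compare the +1 ions as you would atoms: IE_2 generally rises across a period (higher Z_eff) and falls down a group (larger shell), subject to the usual subshell exceptions.
Valence configurations: O⁺ [He]2s²2p³, S⁺ [Ne]3s²3p³, Be⁺ [He]2s¹.
Approximate IE_2 values (kJ/mol): O 3388, S 2252, Be 1757.
Overall IE_2 order: Be < S < O.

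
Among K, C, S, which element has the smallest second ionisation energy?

Consider each +1 ion: K⁺ is the bare [Ar] core; C⁺ still has 3 valence electrons; S⁺ still has 5 valence electrons.
Core electrons are held far more tightly than valence electrons, so K tops the IE_2 order.
Valence configurations: C⁺ [He]2s²2p¹, S⁺ [Ne]3s²3p³.
The numbers (kJ/mol): K 3052, C 2353, S 2252.
Putting it together, IE_2: S < C < K.

S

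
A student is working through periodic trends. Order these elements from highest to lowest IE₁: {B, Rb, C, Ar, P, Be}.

Removing the outermost electron gets harder across a period and easier down a group.
Here both period and group differ, so the two effects have to be weighed against each other.
B > Rb: relative to Rb, both the across-period and down-group shifts push B's first ionization energy up.
Be > B: this pair runs against the simple trend — see the exception note.
P > Be: period and group pull opposite ways; the across-period shift dominates (1012 vs 900 kJ/mol).
C > P: the two effects oppose for this pair; the down-group effect wins (1086 vs 1012 kJ/mol).
Ar > C: the two effects oppose for this pair; the across-period effect wins (1521 vs 1086 kJ/mol).
Note the exception: Be has a higher first ionization energy than B, contrary to the simple trend — removing B's lone 2p electron is easier than breaking Be's filled 2s².
Approximate values (kJ/mol): Be 900, B 801, C 1086, P 1012, Ar 1521, Rb 403.
So from highest to lowest: Ar > C > P > Be > B > Rb.

Ar > C > P > Be > B > Rb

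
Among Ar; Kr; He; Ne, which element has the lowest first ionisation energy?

Kr

He is in period 1, group 18; Ne is in period 2, group 18; Ar is in period 3, group 18; Kr is in period 4, group 18.
IE₁ increases left→right with effective nuclear charge and decreases top→bottom as the valence shell moves farther out.
All are in group 18, so first ionization energy increases up the group.
The lowest first ionisation energy among these belongs to Kr.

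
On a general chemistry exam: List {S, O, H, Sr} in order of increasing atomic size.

H, O, S, Sr

H is in period 1, group 1; O is in period 2, group 16; S is in period 3, group 16; Sr is in period 5, group 2.
Across a period the added protons contract the valence shell; down a group each new principal shell makes the atom larger.
Neither a single period nor a single group — weigh both effects.
O > H: the two effects oppose for this pair; the down-group effect wins (63 vs 32 pm).
S > O: they share group 16; the group trend gives S the larger value.
Sr > S: relative to S, both the across-period and down-group shifts push Sr's atomic radius up.
Tabulated atomic radius (pm): H 32, O 63, S 103, Sr 185.
So from smallest to largest: H < O < S < Sr.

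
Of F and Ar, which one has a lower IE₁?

F is in period 2, group 17; Ar is in period 3, group 18.
IE₁ increases left→right with effective nuclear charge and decreases top→bottom as the valence shell moves farther out.
These sit on a diagonal, where the across-period and down-group effects partly cancel.
F > Ar: period and group pull opposite ways; the down-group shift dominates (1681 vs 1521 kJ/mol).
For reference (kJ/mol): F 1681, Ar 1521.
So Ar has the lower IE₁ (Ar < F).

Ar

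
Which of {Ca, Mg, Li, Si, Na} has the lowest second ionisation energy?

The second ionization energy removes an electron from the +1 ion. For each element: Ca⁺ still has 1 valence electron; Mg⁺ still has 1 valence electron; Li⁺ is the bare [He] core; Si⁺ still has 3 valence electrons; Na⁺ is the bare [Ne] core.
Breaking into a closed-shell core is much more expensive than removing a leftover valence electron — Na and Li have the largest IE_2 here.
Valence configurations: Ca⁺ [Ar]4s¹, Mg⁺ [Ne]3s¹, Si⁺ [Ne]3s²3p¹.
Tabulated IE_2 (kJ/mol): Ca 1145, Mg 1451, Li 7298, Si 1577, Na 4562.
Hence IE_2: Ca < Mg < Si < Na < Li.

Ca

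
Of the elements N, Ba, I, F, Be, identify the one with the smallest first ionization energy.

Ba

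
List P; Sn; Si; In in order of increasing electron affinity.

In < P < Sn < Si

EA tends to increase across a period and decrease down a group, though the pattern is less regular than for IE or radius.
These span different periods and groups, so the two trends combine.
P > In: relative to In, both the across-period and down-group shifts push P's electron affinity up.
Sn > P: this pair runs against the simple trend — see the exception note.
Si > Sn: they share group 14; the group trend gives Si the larger value.
Note the exception: Sn has a higher electron affinity than P, contrary to the simple trend — adding an electron to P's half-filled np³ subshell costs electron-pairing energy.
Note the exception: Si has a higher electron affinity than P, contrary to the simple trend — adding an electron to P's half-filled 3p³ is unfavourable, so Si (3p²) has the more exothermic EA.
For reference (kJ/mol): Si 134, P 72, In 29, Sn 107.
So from lowest to highest: In < P < Sn < Si.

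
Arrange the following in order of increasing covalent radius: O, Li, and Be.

O < Be < Li

Across a period the added protons contract the valence shell; down a group each new principal shell makes the atom larger.
All lie in period 2, so atomic radius increases right to left.
So from smallest to largest: O < Be < Li.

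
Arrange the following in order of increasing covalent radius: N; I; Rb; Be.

N, Be, I, Rb

Be is in period 2, group 2; N is in period 2, group 15; Rb is in period 5, group 1; I is in period 5, group 17.
Moving right in a period, electrons are added to the same shell under a stronger nuclear pull, so atoms get smaller; moving down, a new shell is opened and atoms get larger.
Neither a single period nor a single group — weigh both effects.
Be > N: Be lies to the left of N in period 2, so the across-period effect alone puts Be larger.
I > Be: period and group pull opposite ways; the down-group shift dominates (133 vs 102 pm).
Rb > I: both are in period 5; the period trend gives Rb the larger value.
Approximate values (pm): Be 102, N 71, Rb 210, I 133.
So from smallest to largest: N < Be < I < Rb.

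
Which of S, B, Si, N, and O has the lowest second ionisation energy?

The second ionization energy removes an electron from the +1 ion. For each element: S⁺ still has 5 valence electrons; B⁺ still has 2 valence electrons; Si⁺ still has 3 valence electrons; N⁺ still has 4 valence electrons; O⁺ still has 5 valence electrons.
All are still removing valence electrons, so compare the +1 ions as you would atoms: IE_2 generally rises across a period (higher Z_eff) and falls down a group (larger shell), subject to the usual subshell exceptions.
Valence configurations: S⁺ [Ne]3s²3p³, B⁺ [He]2s², Si⁺ [Ne]3s²3p¹, N⁺ [He]2s²2p², O⁺ [He]2s²2p³.
Tabulated IE_2 (kJ/mol): S 2252, B 2427, Si 1577, N 2856, O 3388.
Hence IE_2: Si < S < B < N < O.

Si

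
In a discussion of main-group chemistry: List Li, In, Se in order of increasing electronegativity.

Li < In < Se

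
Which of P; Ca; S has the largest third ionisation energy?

After 2 electrons have been removed, what remains? P²⁺ still has 3 valence electrons; Ca²⁺ is the bare [Ar] core; S²⁺ still has 4 valence electrons.
Core electrons are held far more tightly than valence electrons, so Ca tops the IE_3 order.
Valence configurations: P²⁺ [Ne]3s²3p¹, S²⁺ [Ne]3s²3p².
The numbers (kJ/mol): P 2914, Ca 4912, S 3357.
Hence IE_3: P < S < Ca.

Ca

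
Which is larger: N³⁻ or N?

Forming N³⁻ adds 3 electrons to N. More electron–electron repulsion in the same shell, with unchanged nuclear charge, lets the cloud expand.
An anion is larger than its parent atom: N³⁻ > N.

N³⁻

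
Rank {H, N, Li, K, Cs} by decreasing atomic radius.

Cs > K > Li > N > H

H is in period 1, group 1; Li is in period 2, group 1; N is in period 2, group 15; K is in period 4, group 1; Cs is in period 6, group 1.
Atomic radius shrinks across a period as nuclear charge pulls the same shell inward, and grows down a group as new shells are added.
Neither a single period nor a single group — weigh both effects.
N > H: the two effects oppose for this pair; the down-group effect wins (71 vs 32 pm).
Li > N: both are in period 2; the period trend gives Li the larger value.
K > Li: K sits below Li in group 1, so the down-group effect alone puts K larger.
Cs > K: they share group 1; the group trend gives Cs the larger value.
For reference (pm): H 32, Li 133, N 71, K 196, Cs 232.
So from largest to smallest: Cs > K > Li > N > H.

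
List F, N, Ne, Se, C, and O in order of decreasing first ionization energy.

C is in period 2, group 14; N is in period 2, group 15; O is in period 2, group 16; F is in period 2, group 17; Ne is in period 2, group 18; Se is in period 4, group 16.
First ionization energy rises across a period (greater Z_eff holds electrons more tightly) and falls down a group (valence electrons are farther from the nucleus).
Neither a single period nor a single group — weigh both effects.
C > Se: the two effects oppose for this pair; the down-group effect wins (1086 vs 941 kJ/mol).
O > C: both are in period 2; the period trend gives O the larger value.
N > O: this pair runs against the simple trend — see the exception note.
F > N: F lies to the right of N in period 2, so the across-period effect alone puts F higher.
Ne > F: Ne lies to the right of F in period 2, so the across-period effect alone puts Ne higher.
Note the exception: N has a higher first ionization energy than O, contrary to the simple trend — pairing an electron in O's 2p⁴ costs repulsion energy, so O ionizes more easily than half-filled N (2p³).
Approximate values (kJ/mol): C 1086, N 1402, O 1314, F 1681, Ne 2081, Se 941.
So from highest to lowest: Ne > F > N > O > C > Se.

Ne, F, N, O, C, Se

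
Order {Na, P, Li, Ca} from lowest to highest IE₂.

IE_2 is the cost of taking one more electron from the +1 cation: Na⁺ is the bare [Ne] core; P⁺ still has 4 valence electrons; Li⁺ is the bare [He] core; Ca⁺ still has 1 valence electron.
Pulling an electron out of a noble-gas core costs far more than removing a remaining valence electron, so Na and Li sit at the high end of IE_2.
Valence configurations: P⁺ [Ne]3s²3p², Ca⁺ [Ar]4s¹.
Approximate IE_2 values (kJ/mol): Na 4562, P 1907, Li 7298, Ca 1145.
Hence IE_2: Ca < P < Na < Li.

Ca < P < Na < Li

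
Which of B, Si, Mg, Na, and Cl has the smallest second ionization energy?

Mg

After 1 electron has been removed, what remains? B⁺ still has 2 valence electrons; Si⁺ still has 3 valence electrons; Mg⁺ still has 1 valence electron; Na⁺ is the bare [Ne] core; Cl⁺ still has 6 valence electrons.
Breaking into a closed-shell core is much more expensive than removing a leftover valence electron — Na has the largest IE_2 here.
Valence configurations: B⁺ [He]2s², Si⁺ [Ne]3s²3p¹, Mg⁺ [Ne]3s¹, Cl⁺ [Ne]3s²3p⁴.
Approximate IE_2 values (kJ/mol): B 2427, Si 1577, Mg 1451, Na 4562, Cl 2298.
Putting it together, IE_2: Mg < Si < Cl < B < Na.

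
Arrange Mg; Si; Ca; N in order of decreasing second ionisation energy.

N, Si, Mg, Ca

The second ionization energy removes an electron from the +1 ion. For each element: Mg⁺ still has 1 valence electron; Si⁺ still has 3 valence electrons; Ca⁺ still has 1 valence electron; N⁺ still has 4 valence electrons.
All are still removing valence electrons, so compare the +1 ions as you would atoms: IE_2 generally rises across a period (higher Z_eff) and falls down a group (larger shell), subject to the usual subshell exceptions.
Valence configurations: Mg⁺ [Ne]3s¹, Si⁺ [Ne]3s²3p¹, Ca⁺ [Ar]4s¹, N⁺ [He]2s²2p².
The numbers (kJ/mol): Mg 1451, Si 1577, Ca 1145, N 2856.
Hence IE_2: Ca < Mg < Si < N.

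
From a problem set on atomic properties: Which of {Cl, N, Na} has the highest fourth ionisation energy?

Na

After 3 electrons have been removed, what remains? Cl³⁺ still has 4 valence electrons; N³⁺ still has 2 valence electrons; Na³⁺ is already 2 electrons into the core.
Breaking into a closed-shell core is much more expensive than removing a leftover valence electron — Na has the largest IE_4 here.
Valence configurations: Cl³⁺ [Ne]3s²3p², N³⁺ [He]2s².
The numbers (kJ/mol): Cl 5159, N 7475, Na 9543.
Overall IE_4 order: Cl < N < Na.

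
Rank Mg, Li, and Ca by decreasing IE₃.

Li > Mg > Ca

Consider each +2 ion: Mg²⁺ is the bare [Ne] core; Li²⁺ is already 1 electron into the core; Ca²⁺ is the bare [Ar] core.
All of these are removing an electron from a noble-gas core or deeper; the smaller core (lower principal quantum number) is held far more tightly, and within a period the higher nuclear charge binds the same core more tightly.
The numbers (kJ/mol): Mg 7733, Li 11815, Ca 4912.
Hence IE_3: Ca < Mg < Li.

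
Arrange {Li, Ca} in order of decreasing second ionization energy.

Li, Ca

Consider each +1 ion: Li⁺ is the bare [He] core; Ca⁺ still has 1 valence electron.
Pulling an electron out of a noble-gas core costs far more than removing a remaining valence electron, so Li sits at the high end of IE_2.
Tabulated IE_2 (kJ/mol): Li 7298, Ca 1145.
Overall IE_2 order: Ca < Li.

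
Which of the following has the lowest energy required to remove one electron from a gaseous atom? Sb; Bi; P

Bi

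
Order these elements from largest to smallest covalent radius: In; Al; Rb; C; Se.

Rb > In > Al > Se > C

C is in period 2, group 14; Al is in period 3, group 13; Se is in period 4, group 16; Rb is in period 5, group 1; In is in period 5, group 13.
Moving right in a period, electrons are added to the same shell under a stronger nuclear pull, so atoms get smaller; moving down, a new shell is opened and atoms get larger.
These span different periods and groups, so the two trends combine.
Se > C: the two effects oppose for this pair; the down-group effect wins (116 vs 75 pm).
Al > Se: period and group pull opposite ways; the across-period shift dominates (126 vs 116 pm).
In > Al: they share group 13; the group trend gives In the larger value.
Rb > In: Rb lies to the left of In in period 5, so the across-period effect alone puts Rb larger.
For reference (pm): C 75, Al 126, Se 116, Rb 210, In 142.
So from largest to smallest: Rb > In > Al > Se > C.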